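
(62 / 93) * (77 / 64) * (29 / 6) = 2233 / 576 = 3.88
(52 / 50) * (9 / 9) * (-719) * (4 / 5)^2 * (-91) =27218464 / 625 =43549.54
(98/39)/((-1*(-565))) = 98/22035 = 0.00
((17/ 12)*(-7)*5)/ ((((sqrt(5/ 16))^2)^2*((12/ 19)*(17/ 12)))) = -567.47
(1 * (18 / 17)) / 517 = 18 / 8789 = 0.00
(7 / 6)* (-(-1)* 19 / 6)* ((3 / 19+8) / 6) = 1085 / 216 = 5.02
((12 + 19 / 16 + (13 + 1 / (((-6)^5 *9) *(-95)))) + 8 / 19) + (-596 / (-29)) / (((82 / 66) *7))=1603154529853 / 55335299040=28.97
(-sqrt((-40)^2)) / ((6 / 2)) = -40 / 3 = -13.33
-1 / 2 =-0.50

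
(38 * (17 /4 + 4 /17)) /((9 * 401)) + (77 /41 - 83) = -407882561 /5030946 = -81.07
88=88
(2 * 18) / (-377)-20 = -7576 / 377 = -20.10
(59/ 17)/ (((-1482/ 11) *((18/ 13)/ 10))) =-3245/ 17442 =-0.19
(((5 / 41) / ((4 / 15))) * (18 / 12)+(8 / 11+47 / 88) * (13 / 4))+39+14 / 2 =732935 / 14432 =50.79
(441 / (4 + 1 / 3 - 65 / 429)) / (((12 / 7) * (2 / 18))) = 101871 / 184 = 553.65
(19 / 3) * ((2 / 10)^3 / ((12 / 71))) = 1349 / 4500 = 0.30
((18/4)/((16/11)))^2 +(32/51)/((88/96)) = 1963859/191488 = 10.26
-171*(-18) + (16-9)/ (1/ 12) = 3162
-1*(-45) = 45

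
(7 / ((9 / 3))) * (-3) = -7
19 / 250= 0.08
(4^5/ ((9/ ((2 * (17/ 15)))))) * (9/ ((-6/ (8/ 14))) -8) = -2158592/ 945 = -2284.22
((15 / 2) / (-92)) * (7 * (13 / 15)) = -91 / 184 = -0.49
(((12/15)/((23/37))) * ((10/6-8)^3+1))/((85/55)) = -11122496/52785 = -210.71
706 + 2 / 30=10591 / 15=706.07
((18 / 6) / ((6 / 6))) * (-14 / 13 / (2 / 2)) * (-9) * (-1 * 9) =-3402 / 13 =-261.69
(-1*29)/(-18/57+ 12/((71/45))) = -39121/9834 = -3.98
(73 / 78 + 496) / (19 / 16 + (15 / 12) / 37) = 11473256 / 28197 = 406.90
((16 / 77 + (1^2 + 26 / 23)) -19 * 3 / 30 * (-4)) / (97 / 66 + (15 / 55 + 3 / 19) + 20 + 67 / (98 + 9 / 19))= 18770511882 / 42648590075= 0.44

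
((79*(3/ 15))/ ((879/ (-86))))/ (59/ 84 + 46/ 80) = -380464/ 314389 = -1.21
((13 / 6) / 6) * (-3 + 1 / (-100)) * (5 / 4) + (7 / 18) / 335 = -261947 / 192960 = -1.36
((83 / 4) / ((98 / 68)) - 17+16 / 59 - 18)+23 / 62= -1788825 / 89621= -19.96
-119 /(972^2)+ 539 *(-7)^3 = -174668831687 /944784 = -184877.00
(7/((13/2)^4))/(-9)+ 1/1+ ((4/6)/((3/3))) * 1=428303/257049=1.67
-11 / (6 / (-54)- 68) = 99 / 613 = 0.16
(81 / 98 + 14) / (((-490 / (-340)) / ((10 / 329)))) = 247010 / 789929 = 0.31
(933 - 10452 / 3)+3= -2548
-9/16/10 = -9/160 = -0.06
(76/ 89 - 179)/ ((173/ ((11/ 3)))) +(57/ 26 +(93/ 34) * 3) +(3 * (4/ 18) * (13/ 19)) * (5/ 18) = 11781361528/ 1745604081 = 6.75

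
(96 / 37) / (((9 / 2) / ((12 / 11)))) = 256 / 407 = 0.63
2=2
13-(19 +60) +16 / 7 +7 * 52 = 2102 / 7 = 300.29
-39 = -39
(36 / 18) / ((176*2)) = 1 / 176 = 0.01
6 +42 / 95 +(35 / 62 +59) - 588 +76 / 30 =-9178859 / 17670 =-519.46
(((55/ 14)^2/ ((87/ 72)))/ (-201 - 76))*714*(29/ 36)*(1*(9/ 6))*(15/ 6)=-771375/ 7756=-99.46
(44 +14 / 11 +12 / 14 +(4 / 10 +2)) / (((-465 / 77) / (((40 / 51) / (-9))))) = 5536 / 7905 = 0.70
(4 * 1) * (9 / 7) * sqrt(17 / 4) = 10.60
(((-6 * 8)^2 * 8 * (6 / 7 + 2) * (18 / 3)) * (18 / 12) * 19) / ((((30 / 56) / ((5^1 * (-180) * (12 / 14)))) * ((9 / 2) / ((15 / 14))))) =-151289856000 / 49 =-3087548081.63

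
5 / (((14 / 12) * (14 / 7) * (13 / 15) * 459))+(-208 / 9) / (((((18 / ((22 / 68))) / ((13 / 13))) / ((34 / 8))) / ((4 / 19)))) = -872059 / 2380833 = -0.37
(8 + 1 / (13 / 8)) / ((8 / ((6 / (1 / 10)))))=840 / 13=64.62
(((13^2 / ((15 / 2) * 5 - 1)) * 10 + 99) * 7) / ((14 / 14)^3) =74249 / 73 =1017.11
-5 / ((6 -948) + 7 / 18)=90 / 16949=0.01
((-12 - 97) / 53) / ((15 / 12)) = -436 / 265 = -1.65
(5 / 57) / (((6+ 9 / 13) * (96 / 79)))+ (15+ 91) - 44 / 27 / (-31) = 1565281297 / 14757984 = 106.06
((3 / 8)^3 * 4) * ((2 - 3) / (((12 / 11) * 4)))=-99 / 2048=-0.05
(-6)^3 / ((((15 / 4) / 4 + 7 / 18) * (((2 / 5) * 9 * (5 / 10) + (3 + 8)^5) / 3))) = -29160 / 9612839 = -0.00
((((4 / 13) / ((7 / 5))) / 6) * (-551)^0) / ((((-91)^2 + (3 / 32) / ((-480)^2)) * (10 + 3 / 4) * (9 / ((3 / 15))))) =6553600 / 716714746710417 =0.00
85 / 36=2.36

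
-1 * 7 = -7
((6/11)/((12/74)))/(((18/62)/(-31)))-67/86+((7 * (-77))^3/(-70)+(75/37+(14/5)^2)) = 8807358402584/3937725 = 2236661.63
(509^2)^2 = 67122964561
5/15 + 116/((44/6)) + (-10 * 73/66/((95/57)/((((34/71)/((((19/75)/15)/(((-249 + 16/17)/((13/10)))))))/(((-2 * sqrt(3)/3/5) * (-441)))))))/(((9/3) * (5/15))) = 533/33 + 1924006250 * sqrt(3)/9452443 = 368.70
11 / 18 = 0.61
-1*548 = -548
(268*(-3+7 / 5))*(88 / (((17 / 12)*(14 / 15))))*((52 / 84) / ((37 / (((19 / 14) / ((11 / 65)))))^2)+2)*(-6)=347443.10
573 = 573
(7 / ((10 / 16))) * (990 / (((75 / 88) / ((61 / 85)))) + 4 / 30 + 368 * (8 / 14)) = 11693.22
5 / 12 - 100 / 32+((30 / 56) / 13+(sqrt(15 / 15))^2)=-1.67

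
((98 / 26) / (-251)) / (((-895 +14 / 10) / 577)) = 141365 / 14579084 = 0.01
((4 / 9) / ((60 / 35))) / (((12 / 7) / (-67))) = -3283 / 324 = -10.13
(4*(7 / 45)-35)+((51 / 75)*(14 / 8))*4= -6664 / 225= -29.62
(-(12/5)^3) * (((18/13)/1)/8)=-3888/1625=-2.39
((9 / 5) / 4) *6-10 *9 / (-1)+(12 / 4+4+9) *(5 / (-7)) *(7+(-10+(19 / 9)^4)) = -45936071 / 459270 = -100.02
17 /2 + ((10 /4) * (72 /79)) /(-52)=17369 /2054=8.46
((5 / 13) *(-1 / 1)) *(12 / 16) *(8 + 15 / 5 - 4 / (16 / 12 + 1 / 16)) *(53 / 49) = -2.54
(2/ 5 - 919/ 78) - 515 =-205289/ 390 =-526.38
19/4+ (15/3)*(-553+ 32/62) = -341951/124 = -2757.67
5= 5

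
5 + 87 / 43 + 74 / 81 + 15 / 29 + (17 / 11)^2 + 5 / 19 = 2578903051 / 232215093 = 11.11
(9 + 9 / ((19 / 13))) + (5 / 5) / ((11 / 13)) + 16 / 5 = 20419 / 1045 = 19.54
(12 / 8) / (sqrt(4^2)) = 3 / 8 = 0.38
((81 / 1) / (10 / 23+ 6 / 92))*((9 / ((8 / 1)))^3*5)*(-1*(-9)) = 2657205 / 256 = 10379.71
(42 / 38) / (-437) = -21 / 8303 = -0.00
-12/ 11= -1.09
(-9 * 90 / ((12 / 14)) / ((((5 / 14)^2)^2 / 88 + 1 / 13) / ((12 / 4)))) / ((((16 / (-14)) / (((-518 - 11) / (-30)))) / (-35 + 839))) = 1545573808370592 / 3388733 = 456091940.08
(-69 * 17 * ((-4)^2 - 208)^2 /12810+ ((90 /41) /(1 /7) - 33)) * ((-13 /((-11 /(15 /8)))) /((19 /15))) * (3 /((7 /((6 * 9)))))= -14074624252845 /102450964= -137379.13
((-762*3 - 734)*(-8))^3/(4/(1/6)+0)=587596970666.67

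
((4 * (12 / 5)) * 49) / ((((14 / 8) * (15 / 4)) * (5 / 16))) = 28672 / 125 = 229.38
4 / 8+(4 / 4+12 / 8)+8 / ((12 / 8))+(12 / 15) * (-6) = 53 / 15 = 3.53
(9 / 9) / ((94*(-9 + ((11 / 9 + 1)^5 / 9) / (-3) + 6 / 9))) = -1594323 / 1549686350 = -0.00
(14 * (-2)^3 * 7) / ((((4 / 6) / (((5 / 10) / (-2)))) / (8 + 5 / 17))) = 41454 / 17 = 2438.47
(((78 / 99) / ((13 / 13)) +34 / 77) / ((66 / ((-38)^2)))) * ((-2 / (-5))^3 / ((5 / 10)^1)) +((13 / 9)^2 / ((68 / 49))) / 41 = 83197781531 / 23909539500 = 3.48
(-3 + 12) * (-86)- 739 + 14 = -1499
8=8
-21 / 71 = -0.30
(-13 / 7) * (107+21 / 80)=-111553 / 560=-199.20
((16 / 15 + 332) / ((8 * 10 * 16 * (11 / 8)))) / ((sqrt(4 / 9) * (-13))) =-0.02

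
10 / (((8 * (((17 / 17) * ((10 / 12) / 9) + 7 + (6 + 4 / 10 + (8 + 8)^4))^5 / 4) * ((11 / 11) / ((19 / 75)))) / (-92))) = -167212596240000 / 1736462832297433698423808300429068043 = -0.00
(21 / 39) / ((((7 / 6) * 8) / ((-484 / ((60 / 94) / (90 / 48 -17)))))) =661.66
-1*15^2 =-225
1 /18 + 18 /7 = 331 /126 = 2.63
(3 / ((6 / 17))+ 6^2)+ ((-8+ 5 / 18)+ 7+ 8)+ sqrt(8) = 2 * sqrt(2)+ 466 / 9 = 54.61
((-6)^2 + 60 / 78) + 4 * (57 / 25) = 14914 / 325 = 45.89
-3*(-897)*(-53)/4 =-142623/4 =-35655.75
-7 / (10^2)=-7 / 100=-0.07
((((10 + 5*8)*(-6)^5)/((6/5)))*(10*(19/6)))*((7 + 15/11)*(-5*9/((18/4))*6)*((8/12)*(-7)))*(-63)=16650748800000/11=1513704436363.64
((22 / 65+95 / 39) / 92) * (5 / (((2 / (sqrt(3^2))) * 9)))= 541 / 21528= 0.03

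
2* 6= 12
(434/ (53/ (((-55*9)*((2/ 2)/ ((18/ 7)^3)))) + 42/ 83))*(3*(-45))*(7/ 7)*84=1284359006700/ 343037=3744083.02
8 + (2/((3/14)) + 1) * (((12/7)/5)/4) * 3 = 373/35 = 10.66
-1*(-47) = 47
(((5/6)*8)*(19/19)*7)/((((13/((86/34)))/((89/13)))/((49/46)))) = 13126610/198237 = 66.22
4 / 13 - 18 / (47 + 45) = 67 / 598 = 0.11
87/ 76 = 1.14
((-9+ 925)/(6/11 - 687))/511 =-10076/3858561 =-0.00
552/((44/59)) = 8142/11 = 740.18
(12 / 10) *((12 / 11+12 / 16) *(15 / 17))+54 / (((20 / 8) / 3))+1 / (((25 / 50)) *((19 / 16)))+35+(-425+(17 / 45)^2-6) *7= -41910828067 / 14389650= -2912.57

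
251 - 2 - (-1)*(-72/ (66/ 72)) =1875/ 11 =170.45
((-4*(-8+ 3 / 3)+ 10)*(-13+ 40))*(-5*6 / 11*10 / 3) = -102600 / 11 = -9327.27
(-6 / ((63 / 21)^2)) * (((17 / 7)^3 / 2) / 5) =-4913 / 5145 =-0.95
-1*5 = -5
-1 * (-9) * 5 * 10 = 450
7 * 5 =35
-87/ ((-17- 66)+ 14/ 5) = 1.08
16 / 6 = 8 / 3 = 2.67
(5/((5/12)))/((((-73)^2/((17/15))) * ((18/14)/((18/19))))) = 0.00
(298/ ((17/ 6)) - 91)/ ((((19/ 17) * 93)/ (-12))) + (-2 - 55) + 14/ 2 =-30414/ 589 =-51.64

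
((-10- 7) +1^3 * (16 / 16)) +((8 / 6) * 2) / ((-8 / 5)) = -53 / 3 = -17.67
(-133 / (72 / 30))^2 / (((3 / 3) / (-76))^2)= 159643225 / 9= 17738136.11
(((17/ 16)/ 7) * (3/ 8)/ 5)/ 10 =51/ 44800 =0.00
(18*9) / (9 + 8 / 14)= 1134 / 67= 16.93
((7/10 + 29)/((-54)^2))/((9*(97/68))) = 187/235710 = 0.00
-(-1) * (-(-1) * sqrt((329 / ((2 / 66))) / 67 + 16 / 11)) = sqrt(88807763) / 737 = 12.79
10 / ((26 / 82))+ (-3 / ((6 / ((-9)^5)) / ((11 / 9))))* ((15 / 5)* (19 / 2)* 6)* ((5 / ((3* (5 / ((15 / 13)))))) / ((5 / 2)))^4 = 99630698 / 28561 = 3488.35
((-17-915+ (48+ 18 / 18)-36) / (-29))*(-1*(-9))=8271 / 29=285.21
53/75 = 0.71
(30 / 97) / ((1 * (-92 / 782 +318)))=255 / 262094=0.00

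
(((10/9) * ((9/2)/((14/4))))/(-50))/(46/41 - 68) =41/95970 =0.00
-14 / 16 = -7 / 8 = -0.88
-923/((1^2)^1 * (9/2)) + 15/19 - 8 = -212.32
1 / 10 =0.10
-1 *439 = -439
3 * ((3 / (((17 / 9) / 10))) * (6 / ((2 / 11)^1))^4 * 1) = 960596010 / 17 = 56505647.65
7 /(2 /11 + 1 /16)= 1232 /43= 28.65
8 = 8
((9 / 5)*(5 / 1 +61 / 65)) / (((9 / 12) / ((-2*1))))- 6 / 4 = -19503 / 650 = -30.00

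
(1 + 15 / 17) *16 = 512 / 17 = 30.12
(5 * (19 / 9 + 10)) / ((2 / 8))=2180 / 9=242.22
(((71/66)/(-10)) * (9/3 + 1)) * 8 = -568/165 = -3.44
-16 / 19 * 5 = -80 / 19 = -4.21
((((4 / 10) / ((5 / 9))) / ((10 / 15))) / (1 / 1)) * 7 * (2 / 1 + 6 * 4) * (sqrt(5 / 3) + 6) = 1638 * sqrt(15) / 25 + 29484 / 25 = 1433.12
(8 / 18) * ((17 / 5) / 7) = 0.22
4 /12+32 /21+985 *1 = 6908 /7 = 986.86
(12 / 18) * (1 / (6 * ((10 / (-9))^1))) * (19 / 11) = -19 / 110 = -0.17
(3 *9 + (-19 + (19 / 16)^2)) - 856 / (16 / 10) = -134551 / 256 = -525.59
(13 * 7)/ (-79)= -91/ 79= -1.15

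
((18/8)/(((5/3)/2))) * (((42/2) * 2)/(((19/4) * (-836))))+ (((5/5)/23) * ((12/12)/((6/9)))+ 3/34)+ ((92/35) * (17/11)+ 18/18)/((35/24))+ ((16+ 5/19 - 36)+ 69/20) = -12.69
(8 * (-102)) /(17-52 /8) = -77.71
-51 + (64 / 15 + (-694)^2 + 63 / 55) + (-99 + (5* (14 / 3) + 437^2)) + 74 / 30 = 22192045 / 33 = 672486.21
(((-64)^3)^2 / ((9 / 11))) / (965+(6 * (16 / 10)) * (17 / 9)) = 3779571220480 / 44241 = 85431414.76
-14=-14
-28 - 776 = -804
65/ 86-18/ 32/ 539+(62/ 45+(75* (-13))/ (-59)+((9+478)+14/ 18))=498615854971/ 984558960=506.44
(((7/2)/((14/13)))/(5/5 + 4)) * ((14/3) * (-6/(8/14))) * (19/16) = -12103/320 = -37.82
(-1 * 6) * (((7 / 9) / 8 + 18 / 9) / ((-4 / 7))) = 1057 / 48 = 22.02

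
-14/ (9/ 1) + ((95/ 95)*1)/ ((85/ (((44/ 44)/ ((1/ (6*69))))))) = 2536/ 765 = 3.32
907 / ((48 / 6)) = 907 / 8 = 113.38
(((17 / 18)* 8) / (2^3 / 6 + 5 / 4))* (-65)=-190.11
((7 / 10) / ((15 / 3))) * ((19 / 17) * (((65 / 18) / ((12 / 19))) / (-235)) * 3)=-0.01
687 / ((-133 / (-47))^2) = 1517583 / 17689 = 85.79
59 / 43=1.37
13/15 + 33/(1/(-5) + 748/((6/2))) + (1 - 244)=-13565359/56055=-242.00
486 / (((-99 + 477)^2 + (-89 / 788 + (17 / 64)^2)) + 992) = 392159232 / 116095236709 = 0.00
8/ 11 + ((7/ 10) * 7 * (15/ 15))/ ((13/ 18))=5371/ 715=7.51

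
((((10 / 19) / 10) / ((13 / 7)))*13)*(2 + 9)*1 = 4.05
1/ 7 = 0.14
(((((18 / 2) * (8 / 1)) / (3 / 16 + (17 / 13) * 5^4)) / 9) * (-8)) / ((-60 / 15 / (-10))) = -33280 / 170039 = -0.20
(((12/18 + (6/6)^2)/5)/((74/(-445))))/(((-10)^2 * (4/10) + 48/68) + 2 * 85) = -7565/795204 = -0.01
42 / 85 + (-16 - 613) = -53423 / 85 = -628.51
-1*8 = -8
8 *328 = 2624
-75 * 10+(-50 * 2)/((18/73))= -10400/9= -1155.56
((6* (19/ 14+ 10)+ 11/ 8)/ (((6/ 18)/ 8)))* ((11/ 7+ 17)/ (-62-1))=-506090/ 1029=-491.83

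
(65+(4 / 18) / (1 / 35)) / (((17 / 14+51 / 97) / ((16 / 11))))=14231840 / 233937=60.84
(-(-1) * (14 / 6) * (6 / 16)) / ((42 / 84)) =7 / 4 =1.75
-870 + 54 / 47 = -40836 / 47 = -868.85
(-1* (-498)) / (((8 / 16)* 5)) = 996 / 5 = 199.20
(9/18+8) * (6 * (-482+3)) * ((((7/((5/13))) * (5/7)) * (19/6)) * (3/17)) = -354939/2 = -177469.50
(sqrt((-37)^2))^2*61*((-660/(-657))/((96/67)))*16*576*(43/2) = 846874790080/73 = 11601024521.64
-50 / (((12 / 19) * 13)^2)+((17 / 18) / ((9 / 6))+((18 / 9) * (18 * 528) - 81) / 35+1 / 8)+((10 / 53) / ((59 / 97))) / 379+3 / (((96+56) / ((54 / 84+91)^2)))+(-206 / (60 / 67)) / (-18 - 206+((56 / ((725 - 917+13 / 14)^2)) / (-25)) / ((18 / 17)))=57354436830698237330587127 / 81058291210098314219835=707.57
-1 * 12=-12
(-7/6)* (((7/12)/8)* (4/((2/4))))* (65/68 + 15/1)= -53165/4896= -10.86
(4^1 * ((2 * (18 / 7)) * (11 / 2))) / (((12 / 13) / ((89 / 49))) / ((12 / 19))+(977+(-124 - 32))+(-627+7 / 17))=649077 / 1119916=0.58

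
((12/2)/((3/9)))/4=4.50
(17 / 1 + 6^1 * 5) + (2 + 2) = 51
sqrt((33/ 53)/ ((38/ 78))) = 3 *sqrt(144001)/ 1007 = 1.13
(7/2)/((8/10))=35/8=4.38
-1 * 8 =-8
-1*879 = -879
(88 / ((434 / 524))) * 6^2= 830016 / 217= 3824.96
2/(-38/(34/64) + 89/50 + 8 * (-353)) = -1700/2459687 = -0.00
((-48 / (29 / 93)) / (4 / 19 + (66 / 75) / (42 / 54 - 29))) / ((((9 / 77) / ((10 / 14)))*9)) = -53086000 / 91089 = -582.79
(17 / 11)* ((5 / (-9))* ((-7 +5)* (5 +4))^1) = 170 / 11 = 15.45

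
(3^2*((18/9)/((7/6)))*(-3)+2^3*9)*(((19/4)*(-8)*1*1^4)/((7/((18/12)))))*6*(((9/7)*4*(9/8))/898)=-1246590/154007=-8.09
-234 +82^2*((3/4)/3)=1447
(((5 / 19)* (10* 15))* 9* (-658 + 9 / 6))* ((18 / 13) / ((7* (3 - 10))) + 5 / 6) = -349624125 / 1862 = -187768.06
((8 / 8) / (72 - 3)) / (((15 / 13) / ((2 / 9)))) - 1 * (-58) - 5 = 493721 / 9315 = 53.00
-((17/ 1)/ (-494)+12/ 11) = -5741/ 5434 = -1.06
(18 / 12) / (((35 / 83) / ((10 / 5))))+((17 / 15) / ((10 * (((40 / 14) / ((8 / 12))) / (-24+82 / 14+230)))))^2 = 5457611647 / 141750000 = 38.50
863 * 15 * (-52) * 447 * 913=-274715838540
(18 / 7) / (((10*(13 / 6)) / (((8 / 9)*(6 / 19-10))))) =-1.02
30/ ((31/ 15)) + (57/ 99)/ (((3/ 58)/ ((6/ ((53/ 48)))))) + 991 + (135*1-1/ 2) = 43393391/ 36146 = 1200.50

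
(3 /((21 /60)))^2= 3600 /49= 73.47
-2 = -2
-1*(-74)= 74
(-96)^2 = 9216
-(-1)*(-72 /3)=-24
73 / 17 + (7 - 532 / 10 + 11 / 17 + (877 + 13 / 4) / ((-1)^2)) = 838.99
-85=-85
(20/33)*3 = 20/11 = 1.82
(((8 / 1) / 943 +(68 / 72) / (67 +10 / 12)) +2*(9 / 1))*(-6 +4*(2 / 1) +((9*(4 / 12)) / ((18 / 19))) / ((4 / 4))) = 643282643 / 6908418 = 93.12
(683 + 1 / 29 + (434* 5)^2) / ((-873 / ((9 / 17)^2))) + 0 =-1229201172 / 812957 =-1512.01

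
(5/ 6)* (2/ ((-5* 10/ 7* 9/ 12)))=-14/ 45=-0.31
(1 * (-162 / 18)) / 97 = -9 / 97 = -0.09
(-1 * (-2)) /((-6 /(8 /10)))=-4 /15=-0.27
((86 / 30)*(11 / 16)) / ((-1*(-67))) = 473 / 16080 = 0.03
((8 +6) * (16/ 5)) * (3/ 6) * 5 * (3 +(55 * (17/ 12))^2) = 6122599/ 9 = 680288.78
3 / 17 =0.18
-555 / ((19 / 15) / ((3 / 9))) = -2775 / 19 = -146.05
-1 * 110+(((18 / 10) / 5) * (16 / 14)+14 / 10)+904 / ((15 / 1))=-25159 / 525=-47.92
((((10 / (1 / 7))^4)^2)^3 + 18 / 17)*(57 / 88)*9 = 835389959434959849995560500000000000000000004617 / 748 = 1116831496570801938496739000000000000000000000.00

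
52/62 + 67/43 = 2.40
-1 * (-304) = 304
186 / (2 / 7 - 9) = -21.34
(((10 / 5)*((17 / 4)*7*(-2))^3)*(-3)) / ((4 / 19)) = 96054063 / 16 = 6003378.94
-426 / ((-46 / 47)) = 10011 / 23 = 435.26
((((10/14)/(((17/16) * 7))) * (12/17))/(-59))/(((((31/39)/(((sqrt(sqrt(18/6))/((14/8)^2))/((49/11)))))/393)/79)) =-4.33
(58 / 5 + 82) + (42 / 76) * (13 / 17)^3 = 87603477 / 933470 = 93.85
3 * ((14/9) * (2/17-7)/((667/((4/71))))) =-2184/805069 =-0.00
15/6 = 5/2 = 2.50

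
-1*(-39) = 39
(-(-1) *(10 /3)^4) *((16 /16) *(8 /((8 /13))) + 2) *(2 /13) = 100000 /351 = 284.90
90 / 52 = 45 / 26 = 1.73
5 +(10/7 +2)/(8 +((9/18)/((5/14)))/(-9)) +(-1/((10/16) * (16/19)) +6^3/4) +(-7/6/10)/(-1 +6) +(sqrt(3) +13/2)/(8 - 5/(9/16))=148856707/2965200 - 9 * sqrt(3)/8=48.25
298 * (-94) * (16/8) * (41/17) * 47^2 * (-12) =60888451872/17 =3581673639.53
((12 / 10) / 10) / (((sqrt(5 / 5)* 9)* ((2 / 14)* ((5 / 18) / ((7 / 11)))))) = 294 / 1375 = 0.21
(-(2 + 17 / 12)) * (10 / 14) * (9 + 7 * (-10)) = 12505 / 84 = 148.87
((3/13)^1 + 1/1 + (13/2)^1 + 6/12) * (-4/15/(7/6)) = -856/455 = -1.88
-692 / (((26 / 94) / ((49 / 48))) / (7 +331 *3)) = -99604750 / 39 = -2553967.95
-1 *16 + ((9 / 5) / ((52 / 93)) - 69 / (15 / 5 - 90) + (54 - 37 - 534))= -3988567 / 7540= -528.99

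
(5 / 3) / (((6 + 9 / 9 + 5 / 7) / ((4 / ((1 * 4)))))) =35 / 162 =0.22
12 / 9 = 4 / 3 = 1.33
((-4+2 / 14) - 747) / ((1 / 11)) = -57816 / 7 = -8259.43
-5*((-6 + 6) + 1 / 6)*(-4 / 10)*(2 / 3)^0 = 1 / 3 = 0.33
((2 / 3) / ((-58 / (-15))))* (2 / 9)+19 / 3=1663 / 261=6.37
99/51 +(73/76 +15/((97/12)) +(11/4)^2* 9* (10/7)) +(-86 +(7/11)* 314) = 4165066119/19299896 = 215.81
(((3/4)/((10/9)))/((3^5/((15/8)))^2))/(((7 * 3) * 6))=5/15676416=0.00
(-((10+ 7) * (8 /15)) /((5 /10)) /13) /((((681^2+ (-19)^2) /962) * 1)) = -10064 /3480915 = -0.00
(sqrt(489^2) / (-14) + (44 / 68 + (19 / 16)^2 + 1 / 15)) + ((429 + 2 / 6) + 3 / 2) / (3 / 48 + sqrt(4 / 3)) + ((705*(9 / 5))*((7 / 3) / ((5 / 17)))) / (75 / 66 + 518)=-141366863867 / 4199005440 + 661760*sqrt(3) / 3063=340.54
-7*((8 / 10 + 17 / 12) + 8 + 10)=-141.52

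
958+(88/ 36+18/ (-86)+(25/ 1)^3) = 6418486/ 387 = 16585.24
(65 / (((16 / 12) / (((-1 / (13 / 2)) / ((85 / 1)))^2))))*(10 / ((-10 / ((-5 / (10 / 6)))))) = 9 / 18785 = 0.00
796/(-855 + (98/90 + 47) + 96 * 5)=-35820/14711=-2.43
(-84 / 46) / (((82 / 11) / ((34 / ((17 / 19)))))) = -8778 / 943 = -9.31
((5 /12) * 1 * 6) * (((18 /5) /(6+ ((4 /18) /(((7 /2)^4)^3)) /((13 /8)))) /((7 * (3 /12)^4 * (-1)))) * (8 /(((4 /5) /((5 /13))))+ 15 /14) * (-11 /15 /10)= 480551413202784 /24291459201595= 19.78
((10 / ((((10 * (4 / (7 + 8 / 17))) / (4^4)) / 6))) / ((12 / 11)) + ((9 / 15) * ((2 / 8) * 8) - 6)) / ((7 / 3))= 669336 / 595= 1124.93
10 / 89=0.11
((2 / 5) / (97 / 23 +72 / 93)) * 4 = 5704 / 17795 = 0.32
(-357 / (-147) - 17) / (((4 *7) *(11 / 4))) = -102 / 539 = -0.19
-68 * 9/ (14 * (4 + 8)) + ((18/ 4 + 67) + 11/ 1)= 552/ 7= 78.86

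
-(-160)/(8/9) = 180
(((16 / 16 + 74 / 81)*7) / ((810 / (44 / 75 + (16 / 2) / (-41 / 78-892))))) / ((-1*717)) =-327273758 / 24562115042175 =-0.00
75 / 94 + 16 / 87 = 8029 / 8178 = 0.98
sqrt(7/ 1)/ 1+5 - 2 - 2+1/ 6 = 7/ 6+sqrt(7) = 3.81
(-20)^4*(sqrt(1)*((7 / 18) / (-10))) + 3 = -55973 / 9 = -6219.22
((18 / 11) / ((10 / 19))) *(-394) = -1224.98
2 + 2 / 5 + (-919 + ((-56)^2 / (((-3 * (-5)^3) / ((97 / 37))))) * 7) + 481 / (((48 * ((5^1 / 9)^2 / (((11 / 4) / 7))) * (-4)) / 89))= -26030979467 / 24864000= -1046.93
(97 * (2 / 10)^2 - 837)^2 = 433805584 / 625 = 694088.93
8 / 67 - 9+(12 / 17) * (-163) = -141167 / 1139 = -123.94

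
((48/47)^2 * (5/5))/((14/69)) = 79488/15463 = 5.14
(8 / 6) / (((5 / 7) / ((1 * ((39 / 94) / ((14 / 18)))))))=234 / 235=1.00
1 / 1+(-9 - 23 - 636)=-667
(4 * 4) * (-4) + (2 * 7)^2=132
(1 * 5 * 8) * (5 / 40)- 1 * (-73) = 78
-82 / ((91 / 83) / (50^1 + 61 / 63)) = -1681082 / 441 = -3811.98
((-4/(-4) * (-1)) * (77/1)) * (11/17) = -49.82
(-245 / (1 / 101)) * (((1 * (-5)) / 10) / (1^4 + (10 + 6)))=24745 / 34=727.79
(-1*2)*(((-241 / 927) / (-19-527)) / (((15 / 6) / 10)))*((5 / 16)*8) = -2410 / 253071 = -0.01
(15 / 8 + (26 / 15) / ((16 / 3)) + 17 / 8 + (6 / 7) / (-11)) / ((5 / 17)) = 14.44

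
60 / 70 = 6 / 7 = 0.86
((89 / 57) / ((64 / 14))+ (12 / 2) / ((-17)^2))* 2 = 190991 / 263568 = 0.72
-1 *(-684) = 684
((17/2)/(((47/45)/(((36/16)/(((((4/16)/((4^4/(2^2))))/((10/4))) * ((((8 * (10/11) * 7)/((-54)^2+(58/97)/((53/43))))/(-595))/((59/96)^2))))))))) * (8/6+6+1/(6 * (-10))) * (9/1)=-4916660411528278875/494852096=-9935616017.94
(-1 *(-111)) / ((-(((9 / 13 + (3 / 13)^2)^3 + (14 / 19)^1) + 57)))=-1.91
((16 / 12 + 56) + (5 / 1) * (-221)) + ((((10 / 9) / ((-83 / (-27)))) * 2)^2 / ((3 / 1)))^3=-1027568409498767 / 980821120107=-1047.66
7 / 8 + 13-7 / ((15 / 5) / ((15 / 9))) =719 / 72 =9.99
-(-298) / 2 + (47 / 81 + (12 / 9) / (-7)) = 84704 / 567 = 149.39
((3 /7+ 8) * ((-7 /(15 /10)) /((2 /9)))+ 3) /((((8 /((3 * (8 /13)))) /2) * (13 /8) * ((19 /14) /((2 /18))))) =-12992 /3211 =-4.05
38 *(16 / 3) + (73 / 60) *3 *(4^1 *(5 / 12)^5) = 50475577 / 248832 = 202.85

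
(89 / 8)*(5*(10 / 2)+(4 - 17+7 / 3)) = 3827 / 24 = 159.46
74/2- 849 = -812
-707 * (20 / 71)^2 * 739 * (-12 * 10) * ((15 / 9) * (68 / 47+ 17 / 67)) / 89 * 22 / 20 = 246210176520000 / 1412795701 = 174271.61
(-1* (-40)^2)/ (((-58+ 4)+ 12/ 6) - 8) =80/ 3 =26.67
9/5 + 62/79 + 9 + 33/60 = 19173/1580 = 12.13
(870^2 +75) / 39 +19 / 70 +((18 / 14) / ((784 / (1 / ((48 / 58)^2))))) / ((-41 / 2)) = 9084149954423 / 468016640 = 19409.89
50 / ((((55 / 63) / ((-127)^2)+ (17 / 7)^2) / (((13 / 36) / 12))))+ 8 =8311621813 / 1006845936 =8.26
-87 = -87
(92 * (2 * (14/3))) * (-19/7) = -6992/3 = -2330.67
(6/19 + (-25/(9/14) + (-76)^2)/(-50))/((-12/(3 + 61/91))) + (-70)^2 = 11519026891/2334150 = 4935.00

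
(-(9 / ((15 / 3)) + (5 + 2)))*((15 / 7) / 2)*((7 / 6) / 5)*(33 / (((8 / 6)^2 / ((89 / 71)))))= -290763 / 5680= -51.19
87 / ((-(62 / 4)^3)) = -0.02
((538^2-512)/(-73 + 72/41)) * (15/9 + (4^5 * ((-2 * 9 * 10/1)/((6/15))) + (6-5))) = 712004726048/381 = 1868778808.52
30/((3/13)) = 130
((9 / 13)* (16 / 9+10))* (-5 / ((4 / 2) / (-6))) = 1590 / 13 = 122.31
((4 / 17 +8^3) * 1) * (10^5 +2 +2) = 870834832 / 17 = 51225578.35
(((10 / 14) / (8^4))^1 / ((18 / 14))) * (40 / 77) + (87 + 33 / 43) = 1339076659 / 15257088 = 87.77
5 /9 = 0.56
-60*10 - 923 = -1523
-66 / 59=-1.12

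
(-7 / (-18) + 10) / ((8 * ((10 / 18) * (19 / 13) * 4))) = 0.40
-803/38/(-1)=803/38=21.13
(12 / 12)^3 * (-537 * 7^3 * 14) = -2578674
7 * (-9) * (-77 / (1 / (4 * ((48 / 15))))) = 310464 / 5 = 62092.80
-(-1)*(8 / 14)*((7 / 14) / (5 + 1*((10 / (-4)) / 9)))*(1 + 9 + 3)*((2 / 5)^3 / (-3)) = -1248 / 74375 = -0.02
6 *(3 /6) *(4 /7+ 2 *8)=348 /7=49.71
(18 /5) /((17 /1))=18 /85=0.21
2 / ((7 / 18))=36 / 7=5.14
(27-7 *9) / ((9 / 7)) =-28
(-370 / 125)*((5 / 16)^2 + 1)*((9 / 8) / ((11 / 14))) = -655011 / 140800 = -4.65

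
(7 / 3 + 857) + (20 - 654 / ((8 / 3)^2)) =75587 / 96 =787.36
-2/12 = -1/6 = -0.17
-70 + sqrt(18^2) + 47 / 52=-2657 / 52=-51.10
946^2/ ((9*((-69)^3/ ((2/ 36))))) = -0.02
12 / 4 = 3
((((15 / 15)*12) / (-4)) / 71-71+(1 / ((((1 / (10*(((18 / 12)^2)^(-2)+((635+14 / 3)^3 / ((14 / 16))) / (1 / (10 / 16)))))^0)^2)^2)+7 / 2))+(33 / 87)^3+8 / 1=-202556755 / 3463238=-58.49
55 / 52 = 1.06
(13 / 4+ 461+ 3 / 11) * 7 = 143073 / 44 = 3251.66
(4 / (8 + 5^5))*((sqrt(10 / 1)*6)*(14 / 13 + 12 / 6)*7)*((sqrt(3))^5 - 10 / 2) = 5.52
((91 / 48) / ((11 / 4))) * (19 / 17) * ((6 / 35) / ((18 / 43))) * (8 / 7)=21242 / 58905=0.36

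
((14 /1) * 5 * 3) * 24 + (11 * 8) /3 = 15208 /3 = 5069.33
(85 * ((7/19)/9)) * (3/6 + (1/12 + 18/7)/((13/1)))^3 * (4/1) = 38654311765/7952542416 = 4.86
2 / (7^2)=2 / 49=0.04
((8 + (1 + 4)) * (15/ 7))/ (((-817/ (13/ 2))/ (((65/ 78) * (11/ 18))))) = -46475/ 411768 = -0.11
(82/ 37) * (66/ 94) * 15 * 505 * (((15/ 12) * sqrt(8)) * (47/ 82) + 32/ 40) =16398360/ 1739 + 1249875 * sqrt(2)/ 74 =33316.12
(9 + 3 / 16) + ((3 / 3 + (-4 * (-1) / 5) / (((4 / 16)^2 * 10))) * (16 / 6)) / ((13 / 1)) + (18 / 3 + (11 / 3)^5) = 857247101 / 1263600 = 678.42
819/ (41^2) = 819/ 1681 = 0.49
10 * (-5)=-50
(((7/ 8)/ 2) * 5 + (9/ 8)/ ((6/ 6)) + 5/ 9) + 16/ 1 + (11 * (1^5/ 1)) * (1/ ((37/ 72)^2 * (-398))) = 775319363/ 39230064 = 19.76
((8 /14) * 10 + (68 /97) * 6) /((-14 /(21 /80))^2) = 0.00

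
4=4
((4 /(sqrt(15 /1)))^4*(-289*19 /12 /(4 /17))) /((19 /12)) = -314432 /225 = -1397.48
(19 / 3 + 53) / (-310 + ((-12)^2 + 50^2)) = 89 / 3501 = 0.03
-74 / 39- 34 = -1400 / 39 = -35.90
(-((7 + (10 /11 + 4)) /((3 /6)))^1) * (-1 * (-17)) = -4454 /11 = -404.91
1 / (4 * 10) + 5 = 201 / 40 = 5.02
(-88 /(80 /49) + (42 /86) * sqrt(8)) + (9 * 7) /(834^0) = 42 * sqrt(2) /43 + 91 /10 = 10.48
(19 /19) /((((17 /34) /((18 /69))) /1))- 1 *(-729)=16779 /23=729.52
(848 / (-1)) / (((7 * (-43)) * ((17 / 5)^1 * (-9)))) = -4240 / 46053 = -0.09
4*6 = 24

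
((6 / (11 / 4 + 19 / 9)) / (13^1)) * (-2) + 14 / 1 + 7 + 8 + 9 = 86018 / 2275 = 37.81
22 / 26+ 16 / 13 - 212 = -2729 / 13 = -209.92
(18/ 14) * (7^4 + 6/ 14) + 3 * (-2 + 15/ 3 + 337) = 201270/ 49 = 4107.55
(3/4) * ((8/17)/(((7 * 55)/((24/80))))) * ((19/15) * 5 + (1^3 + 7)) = 129/32725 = 0.00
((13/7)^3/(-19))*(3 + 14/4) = -28561/13034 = -2.19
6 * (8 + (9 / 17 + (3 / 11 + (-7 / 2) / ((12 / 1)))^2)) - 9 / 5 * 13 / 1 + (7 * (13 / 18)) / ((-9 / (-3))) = 261822469 / 8886240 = 29.46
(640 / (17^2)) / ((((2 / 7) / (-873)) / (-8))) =15644160 / 289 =54132.04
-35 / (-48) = 35 / 48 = 0.73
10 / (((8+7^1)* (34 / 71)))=71 / 51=1.39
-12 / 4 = -3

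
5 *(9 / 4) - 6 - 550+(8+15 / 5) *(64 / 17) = -34227 / 68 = -503.34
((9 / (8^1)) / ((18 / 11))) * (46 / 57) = 253 / 456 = 0.55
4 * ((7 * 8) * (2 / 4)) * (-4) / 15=-448 / 15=-29.87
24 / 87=8 / 29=0.28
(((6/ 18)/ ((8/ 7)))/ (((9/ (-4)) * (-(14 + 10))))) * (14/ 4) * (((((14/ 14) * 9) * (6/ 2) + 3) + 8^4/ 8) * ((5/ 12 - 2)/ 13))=-252301/ 202176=-1.25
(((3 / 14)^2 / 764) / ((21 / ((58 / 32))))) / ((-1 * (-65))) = 87 / 1090136320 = 0.00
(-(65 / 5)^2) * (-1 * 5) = 845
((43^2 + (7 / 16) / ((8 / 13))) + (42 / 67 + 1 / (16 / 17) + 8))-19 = 15783273 / 8576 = 1840.40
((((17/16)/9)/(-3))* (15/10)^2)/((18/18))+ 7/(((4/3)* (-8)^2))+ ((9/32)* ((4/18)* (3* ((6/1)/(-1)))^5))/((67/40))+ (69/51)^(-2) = -1919181732671/27220224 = -70505.73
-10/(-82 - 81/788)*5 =0.61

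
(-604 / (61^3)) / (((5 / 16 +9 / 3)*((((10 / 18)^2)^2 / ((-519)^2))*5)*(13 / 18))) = -307421459332992 / 488718465625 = -629.04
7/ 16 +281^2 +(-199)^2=1896999/ 16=118562.44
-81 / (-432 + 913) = -81 / 481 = -0.17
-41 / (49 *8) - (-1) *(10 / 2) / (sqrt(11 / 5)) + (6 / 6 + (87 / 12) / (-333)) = 4.24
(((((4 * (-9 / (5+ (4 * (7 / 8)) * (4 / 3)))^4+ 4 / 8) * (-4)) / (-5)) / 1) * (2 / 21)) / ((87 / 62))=1229784632 / 6461011935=0.19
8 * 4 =32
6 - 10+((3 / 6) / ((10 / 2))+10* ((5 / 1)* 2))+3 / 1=991 / 10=99.10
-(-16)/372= 4/93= 0.04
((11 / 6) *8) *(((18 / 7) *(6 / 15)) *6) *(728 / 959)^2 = 34265088 / 656915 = 52.16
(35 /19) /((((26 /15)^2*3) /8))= 5250 /3211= 1.64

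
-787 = -787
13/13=1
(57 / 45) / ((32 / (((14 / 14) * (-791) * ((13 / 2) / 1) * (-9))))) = 586131 / 320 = 1831.66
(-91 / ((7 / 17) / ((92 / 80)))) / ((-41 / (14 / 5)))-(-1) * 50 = 67.36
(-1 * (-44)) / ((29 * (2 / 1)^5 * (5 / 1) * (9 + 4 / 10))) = 11 / 10904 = 0.00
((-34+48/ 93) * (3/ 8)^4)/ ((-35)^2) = -42039/ 77772800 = -0.00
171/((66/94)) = 243.55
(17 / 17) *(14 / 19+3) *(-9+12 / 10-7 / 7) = -3124 / 95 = -32.88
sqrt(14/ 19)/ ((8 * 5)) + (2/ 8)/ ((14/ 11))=sqrt(266)/ 760 + 11/ 56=0.22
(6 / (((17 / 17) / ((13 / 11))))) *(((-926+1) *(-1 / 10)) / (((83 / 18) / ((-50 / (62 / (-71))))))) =230519250 / 28303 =8144.69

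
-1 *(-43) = 43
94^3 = 830584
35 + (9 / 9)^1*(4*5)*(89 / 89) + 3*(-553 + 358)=-530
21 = 21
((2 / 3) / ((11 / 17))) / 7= 0.15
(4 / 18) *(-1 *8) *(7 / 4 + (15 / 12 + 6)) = -16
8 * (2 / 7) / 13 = 16 / 91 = 0.18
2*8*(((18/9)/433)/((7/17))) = 544/3031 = 0.18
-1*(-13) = 13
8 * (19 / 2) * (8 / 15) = 608 / 15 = 40.53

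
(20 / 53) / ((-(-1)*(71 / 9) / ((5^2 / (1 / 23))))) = 103500 / 3763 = 27.50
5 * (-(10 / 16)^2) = -125 / 64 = -1.95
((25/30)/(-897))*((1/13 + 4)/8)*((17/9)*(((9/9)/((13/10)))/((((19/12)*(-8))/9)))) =22525/46084272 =0.00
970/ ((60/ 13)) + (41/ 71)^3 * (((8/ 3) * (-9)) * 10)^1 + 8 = 369259259/ 2147466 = 171.95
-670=-670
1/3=0.33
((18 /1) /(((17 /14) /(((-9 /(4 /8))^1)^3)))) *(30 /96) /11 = -459270 /187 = -2455.99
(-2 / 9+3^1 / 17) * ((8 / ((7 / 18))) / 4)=-4 / 17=-0.24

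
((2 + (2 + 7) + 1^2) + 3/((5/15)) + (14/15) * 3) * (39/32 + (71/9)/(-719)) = 29761543/1035360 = 28.75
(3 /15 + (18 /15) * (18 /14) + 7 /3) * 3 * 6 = 2568 /35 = 73.37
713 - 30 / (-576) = 68453 / 96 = 713.05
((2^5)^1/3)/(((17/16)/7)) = 3584/51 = 70.27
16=16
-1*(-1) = 1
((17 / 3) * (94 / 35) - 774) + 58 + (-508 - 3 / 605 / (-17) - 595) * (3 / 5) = -1471485046 / 1079925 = -1362.58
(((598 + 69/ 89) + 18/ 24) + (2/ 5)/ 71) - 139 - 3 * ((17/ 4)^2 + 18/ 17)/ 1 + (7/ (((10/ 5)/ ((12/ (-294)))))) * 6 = 24201702437/ 60156880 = 402.31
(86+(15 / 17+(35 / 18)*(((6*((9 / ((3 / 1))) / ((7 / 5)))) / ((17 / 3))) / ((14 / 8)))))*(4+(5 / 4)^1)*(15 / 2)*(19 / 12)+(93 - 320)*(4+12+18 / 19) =17847049 / 10336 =1726.69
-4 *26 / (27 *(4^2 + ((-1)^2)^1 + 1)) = -52 / 243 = -0.21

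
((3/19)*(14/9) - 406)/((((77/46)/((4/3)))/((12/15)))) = -2431744/9405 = -258.56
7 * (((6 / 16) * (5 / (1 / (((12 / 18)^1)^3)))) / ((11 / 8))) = 2.83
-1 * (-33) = 33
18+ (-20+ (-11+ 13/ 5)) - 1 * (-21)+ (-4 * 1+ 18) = 123/ 5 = 24.60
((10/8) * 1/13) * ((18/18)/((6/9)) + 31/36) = 425/1872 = 0.23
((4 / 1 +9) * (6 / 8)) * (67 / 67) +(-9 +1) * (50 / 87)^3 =21681617 / 2634012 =8.23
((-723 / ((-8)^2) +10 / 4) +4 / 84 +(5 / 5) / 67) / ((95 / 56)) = -786509 / 152760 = -5.15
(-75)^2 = 5625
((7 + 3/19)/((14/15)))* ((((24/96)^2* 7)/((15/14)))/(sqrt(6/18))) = 119* sqrt(3)/38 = 5.42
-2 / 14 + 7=48 / 7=6.86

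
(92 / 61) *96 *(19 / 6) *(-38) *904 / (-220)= 240189184 / 3355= 71591.41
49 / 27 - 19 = -464 / 27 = -17.19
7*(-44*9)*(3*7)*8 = -465696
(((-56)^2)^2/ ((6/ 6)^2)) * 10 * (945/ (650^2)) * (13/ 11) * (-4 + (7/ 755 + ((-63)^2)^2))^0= 929359872/ 3575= 259960.80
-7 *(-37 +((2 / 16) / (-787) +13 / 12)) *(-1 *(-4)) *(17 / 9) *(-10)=-403646215 / 21249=-18996.01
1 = 1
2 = 2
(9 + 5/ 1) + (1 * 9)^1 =23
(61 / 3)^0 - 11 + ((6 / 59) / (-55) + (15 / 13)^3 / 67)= -4766538869 / 477660755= -9.98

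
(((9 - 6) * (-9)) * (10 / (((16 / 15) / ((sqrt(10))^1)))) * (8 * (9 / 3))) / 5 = -1215 * sqrt(10) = -3842.17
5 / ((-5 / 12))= -12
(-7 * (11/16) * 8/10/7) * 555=-1221/4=-305.25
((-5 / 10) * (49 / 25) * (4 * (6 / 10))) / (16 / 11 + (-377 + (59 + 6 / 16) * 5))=3696 / 123625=0.03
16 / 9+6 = 70 / 9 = 7.78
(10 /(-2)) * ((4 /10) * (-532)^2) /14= -40432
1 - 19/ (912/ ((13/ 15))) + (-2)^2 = 3587/ 720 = 4.98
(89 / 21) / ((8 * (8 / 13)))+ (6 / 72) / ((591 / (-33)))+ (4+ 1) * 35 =46561097 / 264768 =175.86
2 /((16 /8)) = 1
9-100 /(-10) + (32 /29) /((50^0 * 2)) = 567 /29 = 19.55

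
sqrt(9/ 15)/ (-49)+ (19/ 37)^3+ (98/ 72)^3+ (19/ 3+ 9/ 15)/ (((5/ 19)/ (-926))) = -1441259045050331/ 59081659200 -sqrt(15)/ 245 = -24394.37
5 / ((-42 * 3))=-5 / 126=-0.04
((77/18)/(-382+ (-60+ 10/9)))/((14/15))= -165/15872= -0.01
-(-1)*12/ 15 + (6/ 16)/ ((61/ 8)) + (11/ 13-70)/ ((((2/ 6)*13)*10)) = -15395/ 20618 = -0.75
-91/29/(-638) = 91/18502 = 0.00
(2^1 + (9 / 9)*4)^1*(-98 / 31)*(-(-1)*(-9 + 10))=-588 / 31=-18.97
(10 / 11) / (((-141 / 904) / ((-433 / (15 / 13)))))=10177232 / 4653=2187.24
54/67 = 0.81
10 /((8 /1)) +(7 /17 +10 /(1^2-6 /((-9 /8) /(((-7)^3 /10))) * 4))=1228393 /745348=1.65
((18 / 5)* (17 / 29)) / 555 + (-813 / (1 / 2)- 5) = -43751473 / 26825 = -1631.00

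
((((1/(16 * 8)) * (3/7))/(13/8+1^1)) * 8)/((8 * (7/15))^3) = 3375/17210368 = 0.00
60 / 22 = 30 / 11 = 2.73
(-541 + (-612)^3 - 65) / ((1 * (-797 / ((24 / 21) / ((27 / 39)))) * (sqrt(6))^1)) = 3973173256 * sqrt(6) / 50211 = 193826.99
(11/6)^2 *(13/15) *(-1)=-1573/540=-2.91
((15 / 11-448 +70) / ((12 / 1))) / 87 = -1381 / 3828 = -0.36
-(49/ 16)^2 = -2401/ 256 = -9.38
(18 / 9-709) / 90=-707 / 90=-7.86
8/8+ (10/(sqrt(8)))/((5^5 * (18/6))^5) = sqrt(2)/28967857360839843750+ 1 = 1.00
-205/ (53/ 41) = -8405/ 53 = -158.58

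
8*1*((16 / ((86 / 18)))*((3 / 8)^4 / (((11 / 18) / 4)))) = 6561 / 1892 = 3.47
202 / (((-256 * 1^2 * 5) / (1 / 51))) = -0.00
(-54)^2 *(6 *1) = 17496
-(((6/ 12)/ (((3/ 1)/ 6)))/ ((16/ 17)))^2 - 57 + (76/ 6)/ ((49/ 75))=-485969/ 12544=-38.74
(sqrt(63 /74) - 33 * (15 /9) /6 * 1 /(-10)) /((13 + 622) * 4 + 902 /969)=3553 /9848648 + 2907 * sqrt(518) /182199988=0.00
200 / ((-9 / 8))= -1600 / 9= -177.78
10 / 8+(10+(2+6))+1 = 20.25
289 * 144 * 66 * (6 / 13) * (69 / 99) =11486016 / 13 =883539.69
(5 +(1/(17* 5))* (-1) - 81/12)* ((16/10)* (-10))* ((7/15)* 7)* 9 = 352212/425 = 828.73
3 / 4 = 0.75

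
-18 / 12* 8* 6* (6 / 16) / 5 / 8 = -27 / 40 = -0.68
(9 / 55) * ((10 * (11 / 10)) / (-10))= -9 / 50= -0.18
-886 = -886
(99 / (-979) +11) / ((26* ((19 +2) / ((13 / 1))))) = 485 / 1869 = 0.26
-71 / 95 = -0.75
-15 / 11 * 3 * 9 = -405 / 11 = -36.82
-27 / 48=-9 / 16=-0.56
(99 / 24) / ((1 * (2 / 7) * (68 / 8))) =231 / 136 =1.70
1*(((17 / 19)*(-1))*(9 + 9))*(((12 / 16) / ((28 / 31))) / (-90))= 1581 / 10640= 0.15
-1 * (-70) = 70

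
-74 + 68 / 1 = -6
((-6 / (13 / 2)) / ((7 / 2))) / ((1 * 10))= -12 / 455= -0.03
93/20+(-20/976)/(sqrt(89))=93/20 - 5 * sqrt(89)/21716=4.65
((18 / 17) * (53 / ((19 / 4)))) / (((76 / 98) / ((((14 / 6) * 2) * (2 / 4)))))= 35.55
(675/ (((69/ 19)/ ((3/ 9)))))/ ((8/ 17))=24225/ 184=131.66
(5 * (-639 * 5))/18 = -1775/2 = -887.50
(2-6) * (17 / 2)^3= -4913 / 2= -2456.50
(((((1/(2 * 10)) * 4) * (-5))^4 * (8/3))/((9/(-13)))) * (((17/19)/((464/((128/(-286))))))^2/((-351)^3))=36992/557592641629430121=0.00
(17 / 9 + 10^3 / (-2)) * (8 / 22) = -181.13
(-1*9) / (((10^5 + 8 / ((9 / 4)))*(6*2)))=-27 / 3600128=-0.00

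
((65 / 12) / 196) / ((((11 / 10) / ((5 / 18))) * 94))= 1625 / 21887712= 0.00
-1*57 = -57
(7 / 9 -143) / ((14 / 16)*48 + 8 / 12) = -3.33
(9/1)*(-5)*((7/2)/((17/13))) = -4095/34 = -120.44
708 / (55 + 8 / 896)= 79296 / 6161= 12.87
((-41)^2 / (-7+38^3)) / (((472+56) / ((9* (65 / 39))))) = 1681 / 1931248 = 0.00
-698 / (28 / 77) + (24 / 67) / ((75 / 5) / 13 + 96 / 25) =-139147033 / 72494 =-1919.43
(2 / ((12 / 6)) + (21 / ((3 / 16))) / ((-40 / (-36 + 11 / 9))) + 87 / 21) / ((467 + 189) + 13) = 0.15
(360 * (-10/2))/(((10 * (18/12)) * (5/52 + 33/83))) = -517920/2131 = -243.04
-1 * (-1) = 1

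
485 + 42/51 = 485.82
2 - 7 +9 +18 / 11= 62 / 11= 5.64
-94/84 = -1.12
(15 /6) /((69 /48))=40 /23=1.74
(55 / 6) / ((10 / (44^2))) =5324 / 3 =1774.67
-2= -2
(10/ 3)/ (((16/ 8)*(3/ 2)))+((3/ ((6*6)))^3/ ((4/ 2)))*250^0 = 3841/ 3456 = 1.11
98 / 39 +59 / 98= 11905 / 3822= 3.11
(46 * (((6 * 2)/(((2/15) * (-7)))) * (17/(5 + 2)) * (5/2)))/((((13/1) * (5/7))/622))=-21888180/91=-240529.45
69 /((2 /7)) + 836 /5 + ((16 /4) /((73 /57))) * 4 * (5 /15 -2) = 283151 /730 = 387.88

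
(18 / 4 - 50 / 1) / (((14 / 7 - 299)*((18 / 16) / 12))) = 1456 / 891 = 1.63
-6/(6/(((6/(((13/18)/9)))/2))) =-486/13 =-37.38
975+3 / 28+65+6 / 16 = 58267 / 56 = 1040.48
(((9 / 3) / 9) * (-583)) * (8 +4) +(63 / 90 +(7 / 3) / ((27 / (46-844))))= -648071 / 270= -2400.26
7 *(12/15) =28/5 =5.60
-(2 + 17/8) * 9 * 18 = -2673/4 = -668.25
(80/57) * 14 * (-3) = -1120/19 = -58.95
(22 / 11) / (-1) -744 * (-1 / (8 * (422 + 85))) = -307 / 169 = -1.82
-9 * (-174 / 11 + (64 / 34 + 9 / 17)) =22563 / 187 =120.66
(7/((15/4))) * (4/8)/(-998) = -7/7485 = -0.00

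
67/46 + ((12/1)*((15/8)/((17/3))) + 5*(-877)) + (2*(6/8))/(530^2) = -962033622227/219663800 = -4379.57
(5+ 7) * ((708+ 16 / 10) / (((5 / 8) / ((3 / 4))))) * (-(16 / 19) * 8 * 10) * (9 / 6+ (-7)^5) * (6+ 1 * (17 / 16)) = 81703820851.20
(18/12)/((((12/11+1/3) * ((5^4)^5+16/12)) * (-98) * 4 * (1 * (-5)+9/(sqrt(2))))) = -2673 * sqrt(2)/326811218261723319152- 1485/163405609130861659576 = -0.00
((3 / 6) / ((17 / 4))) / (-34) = -1 / 289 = -0.00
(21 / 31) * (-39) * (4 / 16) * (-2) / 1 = 819 / 62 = 13.21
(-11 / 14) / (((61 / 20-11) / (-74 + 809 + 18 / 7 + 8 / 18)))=5114450 / 70119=72.94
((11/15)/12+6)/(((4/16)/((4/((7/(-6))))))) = -8728/105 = -83.12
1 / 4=0.25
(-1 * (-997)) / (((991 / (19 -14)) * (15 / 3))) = 1.01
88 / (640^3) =11 / 32768000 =0.00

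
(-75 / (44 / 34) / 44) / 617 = -0.00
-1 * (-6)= 6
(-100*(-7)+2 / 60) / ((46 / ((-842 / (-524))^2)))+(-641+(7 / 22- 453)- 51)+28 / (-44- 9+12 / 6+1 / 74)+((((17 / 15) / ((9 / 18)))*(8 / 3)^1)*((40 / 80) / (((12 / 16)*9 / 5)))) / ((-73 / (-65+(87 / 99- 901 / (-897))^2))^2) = -11257532442133880522894437464193 / 10193800880741304427272912240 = -1104.35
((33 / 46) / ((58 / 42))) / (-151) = -693 / 201434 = -0.00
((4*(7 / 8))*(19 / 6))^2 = 122.84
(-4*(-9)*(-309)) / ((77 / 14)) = -2022.55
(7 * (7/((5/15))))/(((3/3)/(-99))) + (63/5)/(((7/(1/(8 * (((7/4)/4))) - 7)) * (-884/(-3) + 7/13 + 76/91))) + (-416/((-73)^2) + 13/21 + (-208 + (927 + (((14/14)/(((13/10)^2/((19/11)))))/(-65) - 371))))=-15523786486586667451/1092876868368285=-14204.52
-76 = -76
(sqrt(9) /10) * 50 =15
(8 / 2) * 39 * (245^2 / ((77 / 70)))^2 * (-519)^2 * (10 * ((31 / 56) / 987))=3990965960145937500 / 5687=701769994750472.57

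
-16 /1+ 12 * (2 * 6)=128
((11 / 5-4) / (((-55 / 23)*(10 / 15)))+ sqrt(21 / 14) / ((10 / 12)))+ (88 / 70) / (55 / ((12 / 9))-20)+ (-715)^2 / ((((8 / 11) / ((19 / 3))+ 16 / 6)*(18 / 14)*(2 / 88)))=3*sqrt(6) / 5+ 269233335807859 / 42804300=6289868.04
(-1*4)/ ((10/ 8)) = -16/ 5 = -3.20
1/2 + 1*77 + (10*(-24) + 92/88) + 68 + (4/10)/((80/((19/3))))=-616591/6600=-93.42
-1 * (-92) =92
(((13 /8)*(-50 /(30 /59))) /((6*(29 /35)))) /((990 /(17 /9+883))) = -28.73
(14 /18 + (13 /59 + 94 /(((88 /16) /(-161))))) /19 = -16066478 /110979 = -144.77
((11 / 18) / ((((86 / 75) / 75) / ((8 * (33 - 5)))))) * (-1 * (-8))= 3080000 / 43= 71627.91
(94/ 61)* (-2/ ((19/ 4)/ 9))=-6768/ 1159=-5.84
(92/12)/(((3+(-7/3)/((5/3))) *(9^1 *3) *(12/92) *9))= 0.15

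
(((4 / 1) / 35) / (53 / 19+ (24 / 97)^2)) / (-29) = -0.00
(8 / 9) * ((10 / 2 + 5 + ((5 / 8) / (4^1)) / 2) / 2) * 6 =215 / 8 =26.88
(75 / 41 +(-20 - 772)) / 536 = -32397 / 21976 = -1.47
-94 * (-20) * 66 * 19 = 2357520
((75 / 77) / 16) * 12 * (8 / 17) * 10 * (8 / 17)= 36000 / 22253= 1.62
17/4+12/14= 143/28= 5.11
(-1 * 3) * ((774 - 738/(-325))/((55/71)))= -53737344/17875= -3006.28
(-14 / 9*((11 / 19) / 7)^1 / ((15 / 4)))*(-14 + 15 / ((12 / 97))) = -3146 / 855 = -3.68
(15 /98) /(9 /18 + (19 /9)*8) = 135 /15337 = 0.01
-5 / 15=-1 / 3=-0.33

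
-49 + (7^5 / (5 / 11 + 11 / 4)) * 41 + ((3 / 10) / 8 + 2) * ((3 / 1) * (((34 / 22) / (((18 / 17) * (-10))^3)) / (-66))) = 1140852170056814381 / 5306653440000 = 214985.24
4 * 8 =32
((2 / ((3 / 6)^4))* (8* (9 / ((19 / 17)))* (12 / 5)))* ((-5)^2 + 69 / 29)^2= 296315006976 / 79895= 3708805.39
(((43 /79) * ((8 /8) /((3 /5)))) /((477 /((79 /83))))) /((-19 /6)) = -430 /752229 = -0.00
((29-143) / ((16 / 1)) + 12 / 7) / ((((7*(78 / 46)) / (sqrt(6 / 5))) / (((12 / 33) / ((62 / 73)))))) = -169579*sqrt(30) / 4344340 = -0.21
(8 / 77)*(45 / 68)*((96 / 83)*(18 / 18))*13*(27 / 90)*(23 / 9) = 0.79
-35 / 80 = -7 / 16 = -0.44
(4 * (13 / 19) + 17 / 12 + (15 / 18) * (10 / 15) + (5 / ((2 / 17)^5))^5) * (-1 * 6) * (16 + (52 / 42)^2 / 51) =-277941241422752976022450642443722942038819 / 5377043202048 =-51690349320029852208557580000.00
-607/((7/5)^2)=-15175/49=-309.69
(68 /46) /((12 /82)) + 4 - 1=904 /69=13.10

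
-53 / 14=-3.79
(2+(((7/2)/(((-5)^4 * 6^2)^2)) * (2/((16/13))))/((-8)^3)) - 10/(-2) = 7.00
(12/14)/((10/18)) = 54/35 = 1.54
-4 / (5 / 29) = -116 / 5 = -23.20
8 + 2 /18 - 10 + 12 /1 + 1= 100 /9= 11.11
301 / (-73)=-4.12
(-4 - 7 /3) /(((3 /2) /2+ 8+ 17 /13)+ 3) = -988 /2037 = -0.49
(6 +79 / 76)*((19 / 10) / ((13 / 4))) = 107 / 26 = 4.12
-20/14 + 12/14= -4/7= -0.57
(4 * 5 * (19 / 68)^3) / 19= 1805 / 78608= 0.02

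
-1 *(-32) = 32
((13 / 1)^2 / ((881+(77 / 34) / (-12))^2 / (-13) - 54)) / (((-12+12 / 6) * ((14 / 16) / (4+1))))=1462885632 / 904850613583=0.00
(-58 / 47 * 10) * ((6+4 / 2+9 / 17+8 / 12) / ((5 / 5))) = -272020 / 2397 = -113.48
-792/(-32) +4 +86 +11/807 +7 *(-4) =280073/3228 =86.76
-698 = -698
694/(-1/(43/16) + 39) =29842/1661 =17.97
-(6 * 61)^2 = -133956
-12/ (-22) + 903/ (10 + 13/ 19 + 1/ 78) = 14815824/ 174383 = 84.96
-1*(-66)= 66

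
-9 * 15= -135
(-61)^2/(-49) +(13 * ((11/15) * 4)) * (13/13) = -27787/735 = -37.81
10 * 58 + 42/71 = 580.59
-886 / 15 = -59.07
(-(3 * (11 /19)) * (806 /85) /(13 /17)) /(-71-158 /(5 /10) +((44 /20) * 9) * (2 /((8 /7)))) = 2728 /44631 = 0.06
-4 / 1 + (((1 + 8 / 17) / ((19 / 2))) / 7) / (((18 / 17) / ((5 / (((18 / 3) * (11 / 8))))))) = -157504 / 39501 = -3.99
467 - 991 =-524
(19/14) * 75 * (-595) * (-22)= 1332375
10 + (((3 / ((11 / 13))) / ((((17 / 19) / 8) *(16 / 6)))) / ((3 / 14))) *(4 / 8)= 7057 / 187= 37.74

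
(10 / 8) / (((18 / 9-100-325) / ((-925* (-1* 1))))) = -4625 / 1692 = -2.73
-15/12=-5/4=-1.25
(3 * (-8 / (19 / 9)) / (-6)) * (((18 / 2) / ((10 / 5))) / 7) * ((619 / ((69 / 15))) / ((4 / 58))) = 2376.64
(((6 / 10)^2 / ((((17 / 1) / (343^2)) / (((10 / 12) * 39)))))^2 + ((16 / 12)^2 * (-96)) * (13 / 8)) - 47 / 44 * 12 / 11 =68778834197854007 / 10490700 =6556172056.95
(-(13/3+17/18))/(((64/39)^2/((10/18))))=-80275/73728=-1.09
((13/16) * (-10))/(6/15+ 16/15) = -975/176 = -5.54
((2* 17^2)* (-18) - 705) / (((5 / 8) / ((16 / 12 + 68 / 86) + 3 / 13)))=-116985176 / 2795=-41855.16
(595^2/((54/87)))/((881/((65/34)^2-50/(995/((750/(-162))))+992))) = 219745018056025/340820136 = 644753.62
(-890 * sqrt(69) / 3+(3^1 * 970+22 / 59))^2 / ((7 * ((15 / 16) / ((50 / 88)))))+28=3037526247964 / 2412333 -6112947200 * sqrt(69) / 40887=17255.92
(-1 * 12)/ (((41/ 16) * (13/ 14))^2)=-602112/ 284089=-2.12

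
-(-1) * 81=81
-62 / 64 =-31 / 32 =-0.97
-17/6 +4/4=-11/6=-1.83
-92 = -92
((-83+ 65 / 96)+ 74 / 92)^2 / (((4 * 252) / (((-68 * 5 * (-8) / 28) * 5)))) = 13768929020825 / 4299982848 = 3202.09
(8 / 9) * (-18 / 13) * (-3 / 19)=0.19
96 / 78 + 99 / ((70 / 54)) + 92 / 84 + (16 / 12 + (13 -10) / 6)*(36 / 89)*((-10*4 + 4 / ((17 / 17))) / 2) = 1134134 / 17355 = 65.35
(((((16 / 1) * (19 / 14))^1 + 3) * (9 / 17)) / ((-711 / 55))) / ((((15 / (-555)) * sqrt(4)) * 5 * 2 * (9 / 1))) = 70411 / 338436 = 0.21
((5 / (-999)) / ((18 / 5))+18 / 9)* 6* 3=35939 / 999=35.97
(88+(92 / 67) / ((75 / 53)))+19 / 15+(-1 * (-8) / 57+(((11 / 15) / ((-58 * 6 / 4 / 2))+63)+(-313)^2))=98122.36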